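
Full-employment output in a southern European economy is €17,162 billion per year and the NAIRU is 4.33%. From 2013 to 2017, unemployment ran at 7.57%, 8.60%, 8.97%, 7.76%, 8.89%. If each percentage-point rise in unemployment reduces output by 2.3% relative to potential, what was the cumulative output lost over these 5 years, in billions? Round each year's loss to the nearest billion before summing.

Year 2013: gap = -2.3 × (7.57 - 4.33) = -7.452%, loss ≈ 17162 × 7.452/100 ≈ 1279.
Year 2014: gap = -2.3 × (8.6 - 4.33) = -9.821%, loss ≈ 17162 × 9.821/100 ≈ 1685.
Year 2015: gap = -2.3 × (8.97 - 4.33) = -10.672%, loss ≈ 17162 × 10.672/100 ≈ 1832.
Year 2016: gap = -2.3 × (7.76 - 4.33) = -7.889%, loss ≈ 17162 × 7.889/100 ≈ 1354.
Year 2017: gap = -2.3 × (8.89 - 4.33) = -10.488%, loss ≈ 17162 × 10.488/100 ≈ 1800.
Total lost output = 1279 + 1685 + 1832 + 1354 + 1800 = 7950 billion.

€7,950 billion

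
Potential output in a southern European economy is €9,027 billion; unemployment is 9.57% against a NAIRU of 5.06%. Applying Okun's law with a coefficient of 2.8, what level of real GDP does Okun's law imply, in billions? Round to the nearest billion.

Unemployment gap = 9.57 - 5.06 = 4.51 points, so the output gap is -2.8 × 4.51 = -12.628%.
Actual GDP = 9027 × (1 - 12.628/100) = 9027 × 0.87372 ≈ 7887 billion.

€7,887 billion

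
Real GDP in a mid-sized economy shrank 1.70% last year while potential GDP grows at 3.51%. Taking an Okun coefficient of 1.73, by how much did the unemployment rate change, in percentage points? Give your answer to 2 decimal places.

3.01 percentage points

Growth-rate Okun's law: g_Y = g_Y* - β × Δu, so Δu = (g_Y* - g_Y)/β.
Δu = (3.51 + 1.7)/1.73 = 5.21/1.73 = 3.01 percentage points.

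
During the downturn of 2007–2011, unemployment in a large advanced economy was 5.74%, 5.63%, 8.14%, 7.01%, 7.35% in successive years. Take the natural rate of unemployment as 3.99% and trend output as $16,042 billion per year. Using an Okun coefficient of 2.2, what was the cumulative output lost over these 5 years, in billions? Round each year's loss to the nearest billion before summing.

Year 2007: gap = -2.2 × (5.74 - 3.99) = -3.85%, loss ≈ 16042 × 3.85/100 ≈ 618.
Year 2008: gap = -2.2 × (5.63 - 3.99) = -3.608%, loss ≈ 16042 × 3.608/100 ≈ 579.
Year 2009: gap = -2.2 × (8.14 - 3.99) = -9.13%, loss ≈ 16042 × 9.13/100 ≈ 1465.
Year 2010: gap = -2.2 × (7.01 - 3.99) = -6.644%, loss ≈ 16042 × 6.644/100 ≈ 1066.
Year 2011: gap = -2.2 × (7.35 - 3.99) = -7.392%, loss ≈ 16042 × 7.392/100 ≈ 1186.
Total lost output = 618 + 579 + 1465 + 1066 + 1186 = 4914 billion.

$4,914 billion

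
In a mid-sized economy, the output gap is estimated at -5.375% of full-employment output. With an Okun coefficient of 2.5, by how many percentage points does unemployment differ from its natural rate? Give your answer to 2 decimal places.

Okun's law: output gap = -β × (u - u*), so u - u* = -(output gap)/β.
u - u* = -(-5.375)/2.5 = 2.15 percentage points.

2.15 percentage points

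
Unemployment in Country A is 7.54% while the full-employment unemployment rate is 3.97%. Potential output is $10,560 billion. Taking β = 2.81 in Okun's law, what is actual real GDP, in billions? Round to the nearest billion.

Unemployment gap = 7.54 - 3.97 = 3.57 points, so the output gap is -2.81 × 3.57 = -10.0317%.
Actual GDP = 10560 × (1 - 10.0317/100) = 10560 × 0.899683 ≈ 9501 billion.

$9,501 billion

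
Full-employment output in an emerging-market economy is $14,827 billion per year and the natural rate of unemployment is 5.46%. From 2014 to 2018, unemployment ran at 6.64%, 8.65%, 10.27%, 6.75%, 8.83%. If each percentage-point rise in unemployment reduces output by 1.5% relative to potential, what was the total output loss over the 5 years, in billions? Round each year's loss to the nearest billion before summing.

$3,078 billion

Year 2014: gap = -1.5 × (6.64 - 5.46) = -1.77%, loss ≈ 14827 × 1.77/100 ≈ 262.
Year 2015: gap = -1.5 × (8.65 - 5.46) = -4.785%, loss ≈ 14827 × 4.785/100 ≈ 709.
Year 2016: gap = -1.5 × (10.27 - 5.46) = -7.215%, loss ≈ 14827 × 7.215/100 ≈ 1070.
Year 2017: gap = -1.5 × (6.75 - 5.46) = -1.935%, loss ≈ 14827 × 1.935/100 ≈ 287.
Year 2018: gap = -1.5 × (8.83 - 5.46) = -5.055%, loss ≈ 14827 × 5.055/100 ≈ 750.
Total lost output = 262 + 709 + 1070 + 287 + 750 = 3078 billion.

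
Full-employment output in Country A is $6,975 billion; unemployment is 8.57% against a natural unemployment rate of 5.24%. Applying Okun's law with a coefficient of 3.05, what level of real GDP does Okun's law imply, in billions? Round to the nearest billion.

$6,267 billion

Unemployment gap = 8.57 - 5.24 = 3.33 points, so the output gap is -3.05 × 3.33 = -10.1565%.
Actual GDP = 6975 × (1 - 10.1565/100) = 6975 × 0.898435 ≈ 6267 billion.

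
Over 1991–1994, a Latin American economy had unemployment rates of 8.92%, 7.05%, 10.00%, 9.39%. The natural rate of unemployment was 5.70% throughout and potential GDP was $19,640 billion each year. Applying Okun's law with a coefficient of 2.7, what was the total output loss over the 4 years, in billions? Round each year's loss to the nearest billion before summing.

Year 1991: gap = -2.7 × (8.92 - 5.7) = -8.694%, loss ≈ 19640 × 8.694/100 ≈ 1708.
Year 1992: gap = -2.7 × (7.05 - 5.7) = -3.645%, loss ≈ 19640 × 3.645/100 ≈ 716.
Year 1993: gap = -2.7 × (10 - 5.7) = -11.61%, loss ≈ 19640 × 11.61/100 ≈ 2280.
Year 1994: gap = -2.7 × (9.39 - 5.7) = -9.963%, loss ≈ 19640 × 9.963/100 ≈ 1957.
Total lost output = 1708 + 716 + 2280 + 1957 = 6661 billion.

$6,661 billion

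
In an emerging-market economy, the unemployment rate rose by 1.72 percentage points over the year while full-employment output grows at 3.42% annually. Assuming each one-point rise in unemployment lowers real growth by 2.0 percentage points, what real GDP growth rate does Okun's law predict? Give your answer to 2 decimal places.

-0.02%

Growth-rate Okun's law: g_Y = g_Y* - β × Δu.
g_Y = 3.42 - 2.0 × (1.72) = 3.42 - 3.44 = -0.02%, i.e. -0.02% to 2 d.p.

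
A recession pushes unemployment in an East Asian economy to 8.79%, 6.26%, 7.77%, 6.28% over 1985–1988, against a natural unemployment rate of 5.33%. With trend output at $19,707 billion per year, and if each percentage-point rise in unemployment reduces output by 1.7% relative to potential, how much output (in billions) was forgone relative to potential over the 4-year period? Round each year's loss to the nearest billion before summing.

$2,606 billion

Year 1985: gap = -1.7 × (8.79 - 5.33) = -5.882%, loss ≈ 19707 × 5.882/100 ≈ 1159.
Year 1986: gap = -1.7 × (6.26 - 5.33) = -1.581%, loss ≈ 19707 × 1.581/100 ≈ 312.
Year 1987: gap = -1.7 × (7.77 - 5.33) = -4.148%, loss ≈ 19707 × 4.148/100 ≈ 817.
Year 1988: gap = -1.7 × (6.28 - 5.33) = -1.615%, loss ≈ 19707 × 1.615/100 ≈ 318.
Total lost output = 1159 + 312 + 817 + 318 = 2606 billion.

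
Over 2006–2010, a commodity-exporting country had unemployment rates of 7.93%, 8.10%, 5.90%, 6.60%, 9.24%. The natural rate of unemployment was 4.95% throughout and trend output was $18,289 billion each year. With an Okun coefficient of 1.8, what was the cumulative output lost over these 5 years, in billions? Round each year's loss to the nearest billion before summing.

Year 2006: gap = -1.8 × (7.93 - 4.95) = -5.364%, loss ≈ 18289 × 5.364/100 ≈ 981.
Year 2007: gap = -1.8 × (8.1 - 4.95) = -5.67%, loss ≈ 18289 × 5.67/100 ≈ 1037.
Year 2008: gap = -1.8 × (5.9 - 4.95) = -1.71%, loss ≈ 18289 × 1.71/100 ≈ 313.
Year 2009: gap = -1.8 × (6.6 - 4.95) = -2.97%, loss ≈ 18289 × 2.97/100 ≈ 543.
Year 2010: gap = -1.8 × (9.24 - 4.95) = -7.722%, loss ≈ 18289 × 7.722/100 ≈ 1412.
Total lost output = 981 + 1037 + 313 + 543 + 1412 = 4286 billion.

$4,286 billion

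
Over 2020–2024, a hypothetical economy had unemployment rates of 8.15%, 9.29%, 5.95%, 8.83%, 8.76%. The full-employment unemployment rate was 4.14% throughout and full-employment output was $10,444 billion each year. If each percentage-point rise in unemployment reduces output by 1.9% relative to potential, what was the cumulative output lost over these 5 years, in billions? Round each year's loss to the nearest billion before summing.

$4,025 billion

Year 2020: gap = -1.9 × (8.15 - 4.14) = -7.619%, loss ≈ 10444 × 7.619/100 ≈ 796.
Year 2021: gap = -1.9 × (9.29 - 4.14) = -9.785%, loss ≈ 10444 × 9.785/100 ≈ 1022.
Year 2022: gap = -1.9 × (5.95 - 4.14) = -3.439%, loss ≈ 10444 × 3.439/100 ≈ 359.
Year 2023: gap = -1.9 × (8.83 - 4.14) = -8.911%, loss ≈ 10444 × 8.911/100 ≈ 931.
Year 2024: gap = -1.9 × (8.76 - 4.14) = -8.778%, loss ≈ 10444 × 8.778/100 ≈ 917.
Total lost output = 796 + 1022 + 359 + 931 + 917 = 4025 billion.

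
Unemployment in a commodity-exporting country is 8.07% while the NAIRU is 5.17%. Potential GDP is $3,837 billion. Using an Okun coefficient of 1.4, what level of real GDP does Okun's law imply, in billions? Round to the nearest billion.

$3,681 billion

Unemployment gap = 8.07 - 5.17 = 2.9 points, so the output gap is -1.4 × 2.9 = -4.06%.
Actual GDP = 3837 × (1 - 4.06/100) = 3837 × 0.9594 ≈ 3681 billion.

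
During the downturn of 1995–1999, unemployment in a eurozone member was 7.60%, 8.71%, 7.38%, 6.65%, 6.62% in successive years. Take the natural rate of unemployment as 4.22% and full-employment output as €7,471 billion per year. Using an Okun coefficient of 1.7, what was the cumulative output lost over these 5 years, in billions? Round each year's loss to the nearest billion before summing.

€2,014 billion

Year 1995: gap = -1.7 × (7.6 - 4.22) = -5.746%, loss ≈ 7471 × 5.746/100 ≈ 429.
Year 1996: gap = -1.7 × (8.71 - 4.22) = -7.633%, loss ≈ 7471 × 7.633/100 ≈ 570.
Year 1997: gap = -1.7 × (7.38 - 4.22) = -5.372%, loss ≈ 7471 × 5.372/100 ≈ 401.
Year 1998: gap = -1.7 × (6.65 - 4.22) = -4.131%, loss ≈ 7471 × 4.131/100 ≈ 309.
Year 1999: gap = -1.7 × (6.62 - 4.22) = -4.08%, loss ≈ 7471 × 4.08/100 ≈ 305.
Total lost output = 429 + 570 + 401 + 309 + 305 = 2014 billion.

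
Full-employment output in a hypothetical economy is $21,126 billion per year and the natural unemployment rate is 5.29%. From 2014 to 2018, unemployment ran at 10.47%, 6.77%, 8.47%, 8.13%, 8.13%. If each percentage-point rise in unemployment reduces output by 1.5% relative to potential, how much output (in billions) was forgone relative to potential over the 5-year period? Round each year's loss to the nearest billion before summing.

Year 2014: gap = -1.5 × (10.47 - 5.29) = -7.77%, loss ≈ 21126 × 7.77/100 ≈ 1641.
Year 2015: gap = -1.5 × (6.77 - 5.29) = -2.22%, loss ≈ 21126 × 2.22/100 ≈ 469.
Year 2016: gap = -1.5 × (8.47 - 5.29) = -4.77%, loss ≈ 21126 × 4.77/100 ≈ 1008.
Year 2017: gap = -1.5 × (8.13 - 5.29) = -4.26%, loss ≈ 21126 × 4.26/100 ≈ 900.
Year 2018: gap = -1.5 × (8.13 - 5.29) = -4.26%, loss ≈ 21126 × 4.26/100 ≈ 900.
Total lost output = 1641 + 469 + 1008 + 900 + 900 = 4918 billion.

$4,918 billion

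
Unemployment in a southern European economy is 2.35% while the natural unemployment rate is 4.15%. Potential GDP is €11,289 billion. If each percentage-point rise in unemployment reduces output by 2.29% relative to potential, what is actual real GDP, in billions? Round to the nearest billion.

€11,754 billion

Unemployment gap = 2.35 - 4.15 = -1.8 points, so the output gap is -2.29 × (-1.8) = 4.122%.
Actual GDP = 11289 × (1 + 4.122/100) = 11289 × 1.04122 ≈ 11754 billion.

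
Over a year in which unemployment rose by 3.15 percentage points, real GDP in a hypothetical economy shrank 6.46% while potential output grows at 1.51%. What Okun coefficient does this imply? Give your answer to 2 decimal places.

β ≈ 2.53

Growth form: g_Y = g_Y* - β × Δu, so β = (g_Y* - g_Y)/Δu.
β = (1.51 + 6.46)/3.15 = 7.97/3.15 = 2.53.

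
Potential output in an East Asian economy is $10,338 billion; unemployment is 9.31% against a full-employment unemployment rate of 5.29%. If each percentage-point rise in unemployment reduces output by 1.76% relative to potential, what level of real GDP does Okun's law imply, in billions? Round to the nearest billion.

Unemployment gap = 9.31 - 5.29 = 4.02 points, so the output gap is -1.76 × 4.02 = -7.0752%.
Actual GDP = 10338 × (1 - 7.0752/100) = 10338 × 0.929248 ≈ 9607 billion.

$9,607 billion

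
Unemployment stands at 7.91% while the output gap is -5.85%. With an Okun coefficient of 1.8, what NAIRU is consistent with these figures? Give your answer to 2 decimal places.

From Okun's law, u - u* = -(output gap)/β = -(-5.85)/1.8 = 3.25 points.
So u* = 7.91 - 3.25 = 4.66%.

4.66%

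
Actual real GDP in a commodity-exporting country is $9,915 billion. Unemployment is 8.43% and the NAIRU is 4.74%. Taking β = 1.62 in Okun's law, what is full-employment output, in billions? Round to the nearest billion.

$10,545 billion

Unemployment gap = 8.43 - 4.74 = 3.69 points, so output gap = -1.62 × 3.69 = -5.9778%.
Since Y = Y* × (1 + gap/100), Y* = 9915/0.940222 ≈ 10545 billion.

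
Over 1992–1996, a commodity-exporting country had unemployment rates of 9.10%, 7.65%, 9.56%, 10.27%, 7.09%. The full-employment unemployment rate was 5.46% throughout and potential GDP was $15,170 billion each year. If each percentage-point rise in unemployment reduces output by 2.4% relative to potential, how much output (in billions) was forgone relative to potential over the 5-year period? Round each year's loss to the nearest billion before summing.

$5,959 billion

Year 1992: gap = -2.4 × (9.1 - 5.46) = -8.736%, loss ≈ 15170 × 8.736/100 ≈ 1325.
Year 1993: gap = -2.4 × (7.65 - 5.46) = -5.256%, loss ≈ 15170 × 5.256/100 ≈ 797.
Year 1994: gap = -2.4 × (9.56 - 5.46) = -9.84%, loss ≈ 15170 × 9.84/100 ≈ 1493.
Year 1995: gap = -2.4 × (10.27 - 5.46) = -11.544%, loss ≈ 15170 × 11.544/100 ≈ 1751.
Year 1996: gap = -2.4 × (7.09 - 5.46) = -3.912%, loss ≈ 15170 × 3.912/100 ≈ 593.
Total lost output = 1325 + 797 + 1493 + 1751 + 593 = 5959 billion.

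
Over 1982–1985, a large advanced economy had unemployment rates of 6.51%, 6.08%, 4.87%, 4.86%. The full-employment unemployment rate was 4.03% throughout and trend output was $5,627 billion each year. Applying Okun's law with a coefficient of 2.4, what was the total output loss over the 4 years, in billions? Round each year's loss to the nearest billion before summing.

$837 billion

Year 1982: gap = -2.4 × (6.51 - 4.03) = -5.952%, loss ≈ 5627 × 5.952/100 ≈ 335.
Year 1983: gap = -2.4 × (6.08 - 4.03) = -4.92%, loss ≈ 5627 × 4.92/100 ≈ 277.
Year 1984: gap = -2.4 × (4.87 - 4.03) = -2.016%, loss ≈ 5627 × 2.016/100 ≈ 113.
Year 1985: gap = -2.4 × (4.86 - 4.03) = -1.992%, loss ≈ 5627 × 1.992/100 ≈ 112.
Total lost output = 335 + 277 + 113 + 112 = 837 billion.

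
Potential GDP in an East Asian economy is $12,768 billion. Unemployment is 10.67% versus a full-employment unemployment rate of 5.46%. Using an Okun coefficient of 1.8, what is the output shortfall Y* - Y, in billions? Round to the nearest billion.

$1,197 billion

Output gap = -1.8 × (10.67 - 5.46) = -1.8 × 5.21 = -9.378%.
Actual GDP ≈ 12768 × 0.90622 ≈ 11571 billion, so the shortfall is 12768 - 11571 = 1197 billion.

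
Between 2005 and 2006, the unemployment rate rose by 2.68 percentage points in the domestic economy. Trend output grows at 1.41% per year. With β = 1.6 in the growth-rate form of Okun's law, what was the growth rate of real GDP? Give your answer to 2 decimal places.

-2.88%

Growth-rate Okun's law: g_Y = g_Y* - β × Δu.
g_Y = 1.41 - 1.6 × (2.68) = 1.41 - 4.288 = -2.878%, i.e. -2.88% to 2 d.p.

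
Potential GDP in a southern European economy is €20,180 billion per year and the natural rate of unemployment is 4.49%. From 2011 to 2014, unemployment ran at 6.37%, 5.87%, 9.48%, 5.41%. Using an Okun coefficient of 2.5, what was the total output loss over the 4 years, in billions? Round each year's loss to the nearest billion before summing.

Year 2011: gap = -2.5 × (6.37 - 4.49) = -4.7%, loss ≈ 20180 × 4.7/100 ≈ 948.
Year 2012: gap = -2.5 × (5.87 - 4.49) = -3.45%, loss ≈ 20180 × 3.45/100 ≈ 696.
Year 2013: gap = -2.5 × (9.48 - 4.49) = -12.475%, loss ≈ 20180 × 12.475/100 ≈ 2517.
Year 2014: gap = -2.5 × (5.41 - 4.49) = -2.3%, loss ≈ 20180 × 2.3/100 ≈ 464.
Total lost output = 948 + 696 + 2517 + 464 = 4625 billion.

€4,625 billion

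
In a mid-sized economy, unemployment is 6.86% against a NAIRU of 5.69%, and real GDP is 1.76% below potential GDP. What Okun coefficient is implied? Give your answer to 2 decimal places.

β ≈ 1.50

Okun's law: output gap = -β × (u - u*).
-1.76 = -β × (6.86 - 5.69) = -β × 1.17, so β = 1.76/1.17 = 1.50.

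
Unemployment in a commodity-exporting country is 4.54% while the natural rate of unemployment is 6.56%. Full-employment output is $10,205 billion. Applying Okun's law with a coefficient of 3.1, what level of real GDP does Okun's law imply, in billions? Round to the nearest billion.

Unemployment gap = 4.54 - 6.56 = -2.02 points, so the output gap is -3.1 × (-2.02) = 6.262%.
Actual GDP = 10205 × (1 + 6.262/100) = 10205 × 1.06262 ≈ 10844 billion.

$10,844 billion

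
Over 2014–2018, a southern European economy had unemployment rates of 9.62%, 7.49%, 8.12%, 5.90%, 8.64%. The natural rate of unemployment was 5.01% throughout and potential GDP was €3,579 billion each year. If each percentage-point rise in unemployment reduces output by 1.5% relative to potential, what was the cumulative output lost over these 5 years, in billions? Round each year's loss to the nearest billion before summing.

Year 2014: gap = -1.5 × (9.62 - 5.01) = -6.915%, loss ≈ 3579 × 6.915/100 ≈ 247.
Year 2015: gap = -1.5 × (7.49 - 5.01) = -3.72%, loss ≈ 3579 × 3.72/100 ≈ 133.
Year 2016: gap = -1.5 × (8.12 - 5.01) = -4.665%, loss ≈ 3579 × 4.665/100 ≈ 167.
Year 2017: gap = -1.5 × (5.9 - 5.01) = -1.335%, loss ≈ 3579 × 1.335/100 ≈ 48.
Year 2018: gap = -1.5 × (8.64 - 5.01) = -5.445%, loss ≈ 3579 × 5.445/100 ≈ 195.
Total lost output = 247 + 133 + 167 + 48 + 195 = 790 billion.

€790 billion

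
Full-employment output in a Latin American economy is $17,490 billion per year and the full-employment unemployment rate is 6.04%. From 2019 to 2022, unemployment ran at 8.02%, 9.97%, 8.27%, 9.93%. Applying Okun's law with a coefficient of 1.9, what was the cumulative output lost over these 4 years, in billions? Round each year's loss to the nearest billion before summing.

Year 2019: gap = -1.9 × (8.02 - 6.04) = -3.762%, loss ≈ 17490 × 3.762/100 ≈ 658.
Year 2020: gap = -1.9 × (9.97 - 6.04) = -7.467%, loss ≈ 17490 × 7.467/100 ≈ 1306.
Year 2021: gap = -1.9 × (8.27 - 6.04) = -4.237%, loss ≈ 17490 × 4.237/100 ≈ 741.
Year 2022: gap = -1.9 × (9.93 - 6.04) = -7.391%, loss ≈ 17490 × 7.391/100 ≈ 1293.
Total lost output = 658 + 1306 + 741 + 1293 = 3998 billion.

$3,998 billion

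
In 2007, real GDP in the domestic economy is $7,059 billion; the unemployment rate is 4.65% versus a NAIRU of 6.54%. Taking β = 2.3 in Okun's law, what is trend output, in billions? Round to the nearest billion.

$6,765 billion

Unemployment gap = 4.65 - 6.54 = -1.89 points, so output gap = -2.3 × (-1.89) = 4.347%.
Since Y = Y* × (1 + gap/100), Y* = 7059/1.04347 ≈ 6765 billion.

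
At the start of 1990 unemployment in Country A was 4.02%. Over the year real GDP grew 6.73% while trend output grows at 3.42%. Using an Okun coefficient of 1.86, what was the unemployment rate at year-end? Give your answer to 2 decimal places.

2.24%

Growth-rate Okun's law: g_Y = g_Y* - β × Δu, so Δu = (g_Y* - g_Y)/β.
Δu = (3.42 - 6.73)/1.86 = -3.31/1.86 = -1.78 percentage points.
Year-end unemployment = 4.02 - 1.78 = 2.24%.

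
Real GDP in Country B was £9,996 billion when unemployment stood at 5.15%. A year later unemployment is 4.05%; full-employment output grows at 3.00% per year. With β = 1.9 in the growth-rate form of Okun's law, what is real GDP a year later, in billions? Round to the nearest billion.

Δu = 4.05 - 5.15 = -1.1 points.
Okun's law (growth form): g_Y = g_Y* - β × Δu = 3.00 - 1.9 × (-1.10) = 3 + 2.09 = 5.09%.
Real GDP in the next year = 9996 × (1 + 5.09/100) = 9996 × 1.0509 ≈ 10505 billion.

£10,505 billion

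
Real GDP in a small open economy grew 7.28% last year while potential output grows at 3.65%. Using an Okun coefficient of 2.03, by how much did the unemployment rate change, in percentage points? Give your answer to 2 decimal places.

Growth-rate Okun's law: g_Y = g_Y* - β × Δu, so Δu = (g_Y* - g_Y)/β.
Δu = (3.65 - 7.28)/2.03 = -3.63/2.03 = -1.79 percentage points.

-1.79 percentage points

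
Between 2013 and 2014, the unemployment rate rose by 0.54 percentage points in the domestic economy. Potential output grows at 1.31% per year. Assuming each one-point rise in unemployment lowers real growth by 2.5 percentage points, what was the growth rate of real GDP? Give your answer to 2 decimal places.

-0.04%

Growth-rate Okun's law: g_Y = g_Y* - β × Δu.
g_Y = 1.31 - 2.5 × (0.54) = 1.31 - 1.35 = -0.04%, i.e. -0.04% to 2 d.p.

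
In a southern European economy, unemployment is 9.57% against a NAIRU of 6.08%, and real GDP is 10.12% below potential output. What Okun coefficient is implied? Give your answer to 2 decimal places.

Okun's law: output gap = -β × (u - u*).
-10.12 = -β × (9.57 - 6.08) = -β × 3.49, so β = 10.12/3.49 = 2.90.

β ≈ 2.90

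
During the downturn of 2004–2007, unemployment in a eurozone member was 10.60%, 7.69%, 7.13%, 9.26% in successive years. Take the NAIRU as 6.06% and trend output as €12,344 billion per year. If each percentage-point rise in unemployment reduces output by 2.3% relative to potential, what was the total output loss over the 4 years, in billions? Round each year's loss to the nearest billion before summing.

Year 2004: gap = -2.3 × (10.6 - 6.06) = -10.442%, loss ≈ 12344 × 10.442/100 ≈ 1289.
Year 2005: gap = -2.3 × (7.69 - 6.06) = -3.749%, loss ≈ 12344 × 3.749/100 ≈ 463.
Year 2006: gap = -2.3 × (7.13 - 6.06) = -2.461%, loss ≈ 12344 × 2.461/100 ≈ 304.
Year 2007: gap = -2.3 × (9.26 - 6.06) = -7.36%, loss ≈ 12344 × 7.36/100 ≈ 909.
Total lost output = 1289 + 463 + 304 + 909 = 2965 billion.

€2,965 billion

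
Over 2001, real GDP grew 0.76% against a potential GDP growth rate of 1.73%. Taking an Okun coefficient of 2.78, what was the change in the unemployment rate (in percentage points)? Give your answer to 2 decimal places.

Growth-rate Okun's law: g_Y = g_Y* - β × Δu, so Δu = (g_Y* - g_Y)/β.
Δu = (1.73 - 0.76)/2.78 = 0.97/2.78 = 0.35 percentage points.

0.35 percentage points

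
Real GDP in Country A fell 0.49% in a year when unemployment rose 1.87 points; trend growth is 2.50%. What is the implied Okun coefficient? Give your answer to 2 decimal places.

β ≈ 1.60

Growth form: g_Y = g_Y* - β × Δu, so β = (g_Y* - g_Y)/Δu.
β = (2.5 + 0.49)/1.87 = 2.99/1.87 = 1.60.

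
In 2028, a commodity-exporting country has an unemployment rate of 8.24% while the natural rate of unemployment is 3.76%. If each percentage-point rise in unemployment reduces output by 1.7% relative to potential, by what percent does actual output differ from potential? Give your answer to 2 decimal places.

-7.62%

The unemployment gap is 8.24 - 3.76 = 4.48 percentage points.
Okun's law gives an output gap of -1.7 × 4.48 = -7.616%, i.e. 7.62% below potential.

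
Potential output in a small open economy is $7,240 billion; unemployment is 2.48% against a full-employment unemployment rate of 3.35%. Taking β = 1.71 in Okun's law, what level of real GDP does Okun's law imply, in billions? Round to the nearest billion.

$7,348 billion

Unemployment gap = 2.48 - 3.35 = -0.87 points, so the output gap is -1.71 × (-0.87) = 1.4877%.
Actual GDP = 7240 × (1 + 1.4877/100) = 7240 × 1.014877 ≈ 7348 billion.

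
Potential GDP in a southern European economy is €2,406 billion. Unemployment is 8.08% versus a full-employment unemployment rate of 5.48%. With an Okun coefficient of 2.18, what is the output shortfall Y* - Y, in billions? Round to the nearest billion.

€136 billion

Output gap = -2.18 × (8.08 - 5.48) = -2.18 × 2.6 = -5.668%.
Actual GDP ≈ 2406 × 0.94332 ≈ 2270 billion, so the shortfall is 2406 - 2270 = 136 billion.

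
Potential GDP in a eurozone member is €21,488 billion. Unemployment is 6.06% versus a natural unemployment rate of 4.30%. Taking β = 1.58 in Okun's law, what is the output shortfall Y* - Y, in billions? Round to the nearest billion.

€598 billion

Output gap = -1.58 × (6.06 - 4.3) = -1.58 × 1.76 = -2.7808%.
Actual GDP ≈ 21488 × 0.972192 ≈ 20890 billion, so the shortfall is 21488 - 20890 = 598 billion.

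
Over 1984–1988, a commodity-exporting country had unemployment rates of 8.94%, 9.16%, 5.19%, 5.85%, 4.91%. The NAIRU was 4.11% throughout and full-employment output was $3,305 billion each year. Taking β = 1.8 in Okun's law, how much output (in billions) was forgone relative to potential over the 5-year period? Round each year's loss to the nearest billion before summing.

$803 billion

Year 1984: gap = -1.8 × (8.94 - 4.11) = -8.694%, loss ≈ 3305 × 8.694/100 ≈ 287.
Year 1985: gap = -1.8 × (9.16 - 4.11) = -9.09%, loss ≈ 3305 × 9.09/100 ≈ 300.
Year 1986: gap = -1.8 × (5.19 - 4.11) = -1.944%, loss ≈ 3305 × 1.944/100 ≈ 64.
Year 1987: gap = -1.8 × (5.85 - 4.11) = -3.132%, loss ≈ 3305 × 3.132/100 ≈ 104.
Year 1988: gap = -1.8 × (4.91 - 4.11) = -1.44%, loss ≈ 3305 × 1.44/100 ≈ 48.
Total lost output = 287 + 300 + 64 + 104 + 48 = 803 billion.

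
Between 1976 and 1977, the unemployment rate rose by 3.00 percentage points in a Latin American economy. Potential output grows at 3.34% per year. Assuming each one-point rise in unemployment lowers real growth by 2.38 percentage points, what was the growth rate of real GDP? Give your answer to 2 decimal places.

Growth-rate Okun's law: g_Y = g_Y* - β × Δu.
g_Y = 3.34 - 2.38 × (3.00) = 3.34 - 7.14 = -3.8%, i.e. -3.80% to 2 d.p.

-3.80%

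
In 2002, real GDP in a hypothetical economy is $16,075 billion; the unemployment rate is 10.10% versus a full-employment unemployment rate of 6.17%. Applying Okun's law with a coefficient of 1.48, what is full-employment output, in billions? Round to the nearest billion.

Unemployment gap = 10.1 - 6.17 = 3.93 points, so output gap = -1.48 × 3.93 = -5.8164%.
Since Y = Y* × (1 + gap/100), Y* = 16075/0.941836 ≈ 17068 billion.

$17,068 billion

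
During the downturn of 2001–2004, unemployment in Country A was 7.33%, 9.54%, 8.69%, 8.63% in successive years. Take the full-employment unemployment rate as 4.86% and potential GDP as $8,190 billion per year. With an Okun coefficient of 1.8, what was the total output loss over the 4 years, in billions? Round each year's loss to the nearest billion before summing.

$2,175 billion

Year 2001: gap = -1.8 × (7.33 - 4.86) = -4.446%, loss ≈ 8190 × 4.446/100 ≈ 364.
Year 2002: gap = -1.8 × (9.54 - 4.86) = -8.424%, loss ≈ 8190 × 8.424/100 ≈ 690.
Year 2003: gap = -1.8 × (8.69 - 4.86) = -6.894%, loss ≈ 8190 × 6.894/100 ≈ 565.
Year 2004: gap = -1.8 × (8.63 - 4.86) = -6.786%, loss ≈ 8190 × 6.786/100 ≈ 556.
Total lost output = 364 + 690 + 565 + 556 = 2175 billion.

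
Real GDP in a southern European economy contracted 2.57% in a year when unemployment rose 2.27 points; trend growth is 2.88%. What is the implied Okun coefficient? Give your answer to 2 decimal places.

Growth form: g_Y = g_Y* - β × Δu, so β = (g_Y* - g_Y)/Δu.
β = (2.88 + 2.57)/2.27 = 5.45/2.27 = 2.40.

β ≈ 2.40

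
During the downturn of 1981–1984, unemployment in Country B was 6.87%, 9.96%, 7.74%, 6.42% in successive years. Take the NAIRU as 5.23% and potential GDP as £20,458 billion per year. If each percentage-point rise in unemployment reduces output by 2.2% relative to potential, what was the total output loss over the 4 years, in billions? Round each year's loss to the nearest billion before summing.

Year 1981: gap = -2.2 × (6.87 - 5.23) = -3.608%, loss ≈ 20458 × 3.608/100 ≈ 738.
Year 1982: gap = -2.2 × (9.96 - 5.23) = -10.406%, loss ≈ 20458 × 10.406/100 ≈ 2129.
Year 1983: gap = -2.2 × (7.74 - 5.23) = -5.522%, loss ≈ 20458 × 5.522/100 ≈ 1130.
Year 1984: gap = -2.2 × (6.42 - 5.23) = -2.618%, loss ≈ 20458 × 2.618/100 ≈ 536.
Total lost output = 738 + 2129 + 1130 + 536 = 4533 billion.

£4,533 billion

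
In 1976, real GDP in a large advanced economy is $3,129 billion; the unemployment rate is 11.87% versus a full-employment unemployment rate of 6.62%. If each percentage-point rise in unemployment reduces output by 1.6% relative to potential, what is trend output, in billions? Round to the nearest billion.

Unemployment gap = 11.87 - 6.62 = 5.25 points, so output gap = -1.6 × 5.25 = -8.4%.
Since Y = Y* × (1 + gap/100), Y* = 3129/0.916 ≈ 3416 billion.

$3,416 billion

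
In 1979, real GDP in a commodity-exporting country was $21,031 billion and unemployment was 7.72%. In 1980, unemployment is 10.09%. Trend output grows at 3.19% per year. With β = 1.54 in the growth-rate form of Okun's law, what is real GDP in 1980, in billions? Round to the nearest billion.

Δu = 10.09 - 7.72 = 2.37 points.
Okun's law (growth form): g_Y = g_Y* - β × Δu = 3.19 - 1.54 × (2.37) = 3.19 - 3.6498 = -0.4598%.
Real GDP in the next year = 21031 × (1 - 0.4598/100) = 21031 × 0.995402 ≈ 20934 billion.

$20,934 billion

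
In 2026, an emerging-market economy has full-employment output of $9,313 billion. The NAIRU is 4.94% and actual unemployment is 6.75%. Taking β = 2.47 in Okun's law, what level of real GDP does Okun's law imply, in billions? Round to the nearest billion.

$8,897 billion

Unemployment gap = 6.75 - 4.94 = 1.81 points, so the output gap is -2.47 × 1.81 = -4.4707%.
Actual GDP = 9313 × (1 - 4.4707/100) = 9313 × 0.955293 ≈ 8897 billion.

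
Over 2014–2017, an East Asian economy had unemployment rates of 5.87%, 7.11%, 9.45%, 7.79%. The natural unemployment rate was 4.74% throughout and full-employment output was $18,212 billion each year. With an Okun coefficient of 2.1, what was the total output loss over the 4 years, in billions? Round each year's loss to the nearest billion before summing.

Year 2014: gap = -2.1 × (5.87 - 4.74) = -2.373%, loss ≈ 18212 × 2.373/100 ≈ 432.
Year 2015: gap = -2.1 × (7.11 - 4.74) = -4.977%, loss ≈ 18212 × 4.977/100 ≈ 906.
Year 2016: gap = -2.1 × (9.45 - 4.74) = -9.891%, loss ≈ 18212 × 9.891/100 ≈ 1801.
Year 2017: gap = -2.1 × (7.79 - 4.74) = -6.405%, loss ≈ 18212 × 6.405/100 ≈ 1166.
Total lost output = 432 + 906 + 1801 + 1166 = 4305 billion.

$4,305 billion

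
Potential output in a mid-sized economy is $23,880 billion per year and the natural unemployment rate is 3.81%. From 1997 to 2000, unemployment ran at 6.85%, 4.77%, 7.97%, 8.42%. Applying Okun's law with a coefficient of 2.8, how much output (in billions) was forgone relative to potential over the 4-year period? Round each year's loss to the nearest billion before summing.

Year 1997: gap = -2.8 × (6.85 - 3.81) = -8.512%, loss ≈ 23880 × 8.512/100 ≈ 2033.
Year 1998: gap = -2.8 × (4.77 - 3.81) = -2.688%, loss ≈ 23880 × 2.688/100 ≈ 642.
Year 1999: gap = -2.8 × (7.97 - 3.81) = -11.648%, loss ≈ 23880 × 11.648/100 ≈ 2782.
Year 2000: gap = -2.8 × (8.42 - 3.81) = -12.908%, loss ≈ 23880 × 12.908/100 ≈ 3082.
Total lost output = 2033 + 642 + 2782 + 3082 = 8539 billion.

$8,539 billion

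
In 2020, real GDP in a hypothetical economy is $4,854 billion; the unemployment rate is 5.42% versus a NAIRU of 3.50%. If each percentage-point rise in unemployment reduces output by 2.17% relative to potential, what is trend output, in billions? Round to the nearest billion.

Unemployment gap = 5.42 - 3.5 = 1.92 points, so output gap = -2.17 × 1.92 = -4.1664%.
Since Y = Y* × (1 + gap/100), Y* = 4854/0.958336 ≈ 5065 billion.

$5,065 billion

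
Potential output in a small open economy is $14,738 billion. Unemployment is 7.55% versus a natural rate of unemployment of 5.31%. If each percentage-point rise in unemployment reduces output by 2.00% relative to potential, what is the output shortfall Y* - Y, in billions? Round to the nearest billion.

$660 billion

Output gap = -2.00 × (7.55 - 5.31) = -2 × 2.24 = -4.48%.
Actual GDP ≈ 14738 × 0.9552 ≈ 14078 billion, so the shortfall is 14738 - 14078 = 660 billion.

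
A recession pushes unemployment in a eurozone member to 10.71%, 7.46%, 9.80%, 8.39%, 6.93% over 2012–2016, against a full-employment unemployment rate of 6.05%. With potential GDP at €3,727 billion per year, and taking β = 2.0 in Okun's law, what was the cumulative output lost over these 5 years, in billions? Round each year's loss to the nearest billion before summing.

€972 billion

Year 2012: gap = -2.0 × (10.71 - 6.05) = -9.32%, loss ≈ 3727 × 9.32/100 ≈ 347.
Year 2013: gap = -2.0 × (7.46 - 6.05) = -2.82%, loss ≈ 3727 × 2.82/100 ≈ 105.
Year 2014: gap = -2.0 × (9.8 - 6.05) = -7.5%, loss ≈ 3727 × 7.5/100 ≈ 280.
Year 2015: gap = -2.0 × (8.39 - 6.05) = -4.68%, loss ≈ 3727 × 4.68/100 ≈ 174.
Year 2016: gap = -2.0 × (6.93 - 6.05) = -1.76%, loss ≈ 3727 × 1.76/100 ≈ 66.
Total lost output = 347 + 105 + 280 + 174 + 66 = 972 billion.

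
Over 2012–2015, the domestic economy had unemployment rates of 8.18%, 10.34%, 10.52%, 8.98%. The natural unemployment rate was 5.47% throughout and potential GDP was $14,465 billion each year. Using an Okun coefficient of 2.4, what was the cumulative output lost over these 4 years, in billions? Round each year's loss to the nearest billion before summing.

Year 2012: gap = -2.4 × (8.18 - 5.47) = -6.504%, loss ≈ 14465 × 6.504/100 ≈ 941.
Year 2013: gap = -2.4 × (10.34 - 5.47) = -11.688%, loss ≈ 14465 × 11.688/100 ≈ 1691.
Year 2014: gap = -2.4 × (10.52 - 5.47) = -12.12%, loss ≈ 14465 × 12.12/100 ≈ 1753.
Year 2015: gap = -2.4 × (8.98 - 5.47) = -8.424%, loss ≈ 14465 × 8.424/100 ≈ 1219.
Total lost output = 941 + 1691 + 1753 + 1219 = 5604 billion.

$5,604 billion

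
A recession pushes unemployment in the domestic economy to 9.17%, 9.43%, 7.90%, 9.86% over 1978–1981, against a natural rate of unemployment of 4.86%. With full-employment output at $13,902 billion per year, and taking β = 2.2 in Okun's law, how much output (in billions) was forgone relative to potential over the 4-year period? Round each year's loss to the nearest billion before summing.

$5,175 billion

Year 1978: gap = -2.2 × (9.17 - 4.86) = -9.482%, loss ≈ 13902 × 9.482/100 ≈ 1318.
Year 1979: gap = -2.2 × (9.43 - 4.86) = -10.054%, loss ≈ 13902 × 10.054/100 ≈ 1398.
Year 1980: gap = -2.2 × (7.9 - 4.86) = -6.688%, loss ≈ 13902 × 6.688/100 ≈ 930.
Year 1981: gap = -2.2 × (9.86 - 4.86) = -11%, loss ≈ 13902 × 11/100 ≈ 1529.
Total lost output = 1318 + 1398 + 930 + 1529 = 5175 billion.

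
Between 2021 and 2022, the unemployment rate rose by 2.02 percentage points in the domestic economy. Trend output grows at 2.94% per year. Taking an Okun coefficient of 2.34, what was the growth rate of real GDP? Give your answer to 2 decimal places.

Growth-rate Okun's law: g_Y = g_Y* - β × Δu.
g_Y = 2.94 - 2.34 × (2.02) = 2.94 - 4.7268 = -1.7868%, i.e. -1.79% to 2 d.p.

-1.79%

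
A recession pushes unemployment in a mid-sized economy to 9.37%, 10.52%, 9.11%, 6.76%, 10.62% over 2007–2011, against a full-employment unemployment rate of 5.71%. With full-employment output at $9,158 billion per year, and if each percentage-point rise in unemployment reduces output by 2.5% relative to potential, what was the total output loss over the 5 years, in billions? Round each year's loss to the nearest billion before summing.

Year 2007: gap = -2.5 × (9.37 - 5.71) = -9.15%, loss ≈ 9158 × 9.15/100 ≈ 838.
Year 2008: gap = -2.5 × (10.52 - 5.71) = -12.025%, loss ≈ 9158 × 12.025/100 ≈ 1101.
Year 2009: gap = -2.5 × (9.11 - 5.71) = -8.5%, loss ≈ 9158 × 8.5/100 ≈ 778.
Year 2010: gap = -2.5 × (6.76 - 5.71) = -2.625%, loss ≈ 9158 × 2.625/100 ≈ 240.
Year 2011: gap = -2.5 × (10.62 - 5.71) = -12.275%, loss ≈ 9158 × 12.275/100 ≈ 1124.
Total lost output = 838 + 1101 + 778 + 240 + 1124 = 4081 billion.

$4,081 billion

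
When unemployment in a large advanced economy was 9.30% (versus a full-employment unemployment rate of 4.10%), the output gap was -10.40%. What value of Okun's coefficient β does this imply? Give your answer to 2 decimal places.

β ≈ 2.00

Okun's law: output gap = -β × (u - u*).
-10.40 = -β × (9.3 - 4.1) = -β × 5.2, so β = 10.4/5.2 = 2.00.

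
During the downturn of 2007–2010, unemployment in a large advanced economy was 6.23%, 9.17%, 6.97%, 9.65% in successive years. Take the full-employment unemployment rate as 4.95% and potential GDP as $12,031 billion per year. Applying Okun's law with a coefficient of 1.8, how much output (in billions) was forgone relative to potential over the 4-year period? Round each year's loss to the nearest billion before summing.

$2,646 billion

Year 2007: gap = -1.8 × (6.23 - 4.95) = -2.304%, loss ≈ 12031 × 2.304/100 ≈ 277.
Year 2008: gap = -1.8 × (9.17 - 4.95) = -7.596%, loss ≈ 12031 × 7.596/100 ≈ 914.
Year 2009: gap = -1.8 × (6.97 - 4.95) = -3.636%, loss ≈ 12031 × 3.636/100 ≈ 437.
Year 2010: gap = -1.8 × (9.65 - 4.95) = -8.46%, loss ≈ 12031 × 8.46/100 ≈ 1018.
Total lost output = 277 + 914 + 437 + 1018 = 2646 billion.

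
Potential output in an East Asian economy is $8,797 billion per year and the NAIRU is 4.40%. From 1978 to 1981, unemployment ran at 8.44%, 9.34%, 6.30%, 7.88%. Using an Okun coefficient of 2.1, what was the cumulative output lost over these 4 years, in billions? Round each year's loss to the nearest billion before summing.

Year 1978: gap = -2.1 × (8.44 - 4.4) = -8.484%, loss ≈ 8797 × 8.484/100 ≈ 746.
Year 1979: gap = -2.1 × (9.34 - 4.4) = -10.374%, loss ≈ 8797 × 10.374/100 ≈ 913.
Year 1980: gap = -2.1 × (6.3 - 4.4) = -3.99%, loss ≈ 8797 × 3.99/100 ≈ 351.
Year 1981: gap = -2.1 × (7.88 - 4.4) = -7.308%, loss ≈ 8797 × 7.308/100 ≈ 643.
Total lost output = 746 + 913 + 351 + 643 = 2653 billion.

$2,653 billion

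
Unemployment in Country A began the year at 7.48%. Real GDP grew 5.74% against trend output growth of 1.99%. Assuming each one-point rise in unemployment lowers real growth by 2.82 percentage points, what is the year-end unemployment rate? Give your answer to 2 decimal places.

Growth-rate Okun's law: g_Y = g_Y* - β × Δu, so Δu = (g_Y* - g_Y)/β.
Δu = (1.99 - 5.74)/2.82 = -3.75/2.82 = -1.33 percentage points.
Year-end unemployment = 7.48 - 1.33 = 6.15%.

6.15%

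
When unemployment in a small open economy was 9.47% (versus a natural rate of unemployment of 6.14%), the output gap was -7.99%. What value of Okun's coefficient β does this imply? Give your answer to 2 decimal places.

Okun's law: output gap = -β × (u - u*).
-7.99 = -β × (9.47 - 6.14) = -β × 3.33, so β = 7.99/3.33 = 2.40.

β ≈ 2.40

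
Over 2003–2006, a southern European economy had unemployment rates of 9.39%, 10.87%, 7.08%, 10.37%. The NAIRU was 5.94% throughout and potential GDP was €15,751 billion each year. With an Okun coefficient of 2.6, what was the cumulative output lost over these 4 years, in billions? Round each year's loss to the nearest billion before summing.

€5,713 billion

Year 2003: gap = -2.6 × (9.39 - 5.94) = -8.97%, loss ≈ 15751 × 8.97/100 ≈ 1413.
Year 2004: gap = -2.6 × (10.87 - 5.94) = -12.818%, loss ≈ 15751 × 12.818/100 ≈ 2019.
Year 2005: gap = -2.6 × (7.08 - 5.94) = -2.964%, loss ≈ 15751 × 2.964/100 ≈ 467.
Year 2006: gap = -2.6 × (10.37 - 5.94) = -11.518%, loss ≈ 15751 × 11.518/100 ≈ 1814.
Total lost output = 1413 + 2019 + 467 + 1814 = 5713 billion.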